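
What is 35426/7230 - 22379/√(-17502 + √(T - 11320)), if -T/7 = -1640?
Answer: 17713/3615 + 22379*I*√2/(2*√(8751 - 2*√10)) ≈ 4.8999 + 169.22*I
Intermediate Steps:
T = 11480 (T = -7*(-1640) = 11480)
35426/7230 - 22379/√(-17502 + √(T - 11320)) = 35426/7230 - 22379/√(-17502 + √(11480 - 11320)) = 35426*(1/7230) - 22379/√(-17502 + √160) = 17713/3615 - 22379/√(-17502 + 4*√10)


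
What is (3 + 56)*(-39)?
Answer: -2301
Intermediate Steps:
(3 + 56)*(-39) = 59*(-39) = -2301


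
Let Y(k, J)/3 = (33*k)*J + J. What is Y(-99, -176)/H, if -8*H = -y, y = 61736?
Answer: 1724448/7717 ≈ 223.46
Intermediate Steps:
Y(k, J) = 3*J + 99*J*k (Y(k, J) = 3*((33*k)*J + J) = 3*(33*J*k + J) = 3*(J + 33*J*k) = 3*J + 99*J*k)
H = 7717 (H = -(-1)*61736/8 = -⅛*(-61736) = 7717)
Y(-99, -176)/H = (3*(-176)*(1 + 33*(-99)))/7717 = (3*(-176)*(1 - 3267))*(1/7717) = (3*(-176)*(-3266))*(1/7717) = 1724448*(1/7717) = 1724448/7717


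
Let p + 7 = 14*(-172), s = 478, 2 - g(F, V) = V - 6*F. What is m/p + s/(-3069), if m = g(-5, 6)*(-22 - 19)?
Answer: -1810852/2470545 ≈ -0.73298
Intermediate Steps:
g(F, V) = 2 - V + 6*F (g(F, V) = 2 - (V - 6*F) = 2 + (-V + 6*F) = 2 - V + 6*F)
p = -2415 (p = -7 + 14*(-172) = -7 - 2408 = -2415)
m = 1394 (m = (2 - 1*6 + 6*(-5))*(-22 - 19) = (2 - 6 - 30)*(-41) = -34*(-41) = 1394)
m/p + s/(-3069) = 1394/(-2415) + 478/(-3069) = 1394*(-1/2415) + 478*(-1/3069) = -1394/2415 - 478/3069 = -1810852/2470545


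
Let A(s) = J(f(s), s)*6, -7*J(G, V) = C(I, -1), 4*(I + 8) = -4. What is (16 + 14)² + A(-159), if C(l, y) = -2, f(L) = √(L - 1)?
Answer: 6312/7 ≈ 901.71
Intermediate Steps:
I = -9 (I = -8 + (¼)*(-4) = -8 - 1 = -9)
f(L) = √(-1 + L)
J(G, V) = 2/7 (J(G, V) = -⅐*(-2) = 2/7)
A(s) = 12/7 (A(s) = (2/7)*6 = 12/7)
(16 + 14)² + A(-159) = (16 + 14)² + 12/7 = 30² + 12/7 = 900 + 12/7 = 6312/7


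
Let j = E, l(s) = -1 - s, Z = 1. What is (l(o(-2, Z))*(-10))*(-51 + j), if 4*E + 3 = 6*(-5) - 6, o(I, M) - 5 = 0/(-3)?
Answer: -3645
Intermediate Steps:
o(I, M) = 5 (o(I, M) = 5 + 0/(-3) = 5 + 0*(-1/3) = 5 + 0 = 5)
E = -39/4 (E = -3/4 + (6*(-5) - 6)/4 = -3/4 + (-30 - 6)/4 = -3/4 + (1/4)*(-36) = -3/4 - 9 = -39/4 ≈ -9.7500)
j = -39/4 ≈ -9.7500
(l(o(-2, Z))*(-10))*(-51 + j) = ((-1 - 1*5)*(-10))*(-51 - 39/4) = ((-1 - 5)*(-10))*(-243/4) = -6*(-10)*(-243/4) = 60*(-243/4) = -3645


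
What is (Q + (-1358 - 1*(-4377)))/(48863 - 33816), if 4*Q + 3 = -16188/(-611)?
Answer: 7392791/36774868 ≈ 0.20103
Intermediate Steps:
Q = 14355/2444 (Q = -¾ + (-16188/(-611))/4 = -¾ + (-16188*(-1/611))/4 = -¾ + (¼)*(16188/611) = -¾ + 4047/611 = 14355/2444 ≈ 5.8736)
(Q + (-1358 - 1*(-4377)))/(48863 - 33816) = (14355/2444 + (-1358 - 1*(-4377)))/(48863 - 33816) = (14355/2444 + (-1358 + 4377))/15047 = (14355/2444 + 3019)*(1/15047) = (7392791/2444)*(1/15047) = 7392791/36774868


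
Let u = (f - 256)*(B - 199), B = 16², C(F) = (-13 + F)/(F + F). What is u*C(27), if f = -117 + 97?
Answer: -12236/3 ≈ -4078.7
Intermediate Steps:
C(F) = (-13 + F)/(2*F) (C(F) = (-13 + F)/((2*F)) = (-13 + F)*(1/(2*F)) = (-13 + F)/(2*F))
f = -20
B = 256
u = -15732 (u = (-20 - 256)*(256 - 199) = -276*57 = -15732)
u*C(27) = -7866*(-13 + 27)/27 = -7866*14/27 = -15732*7/27 = -12236/3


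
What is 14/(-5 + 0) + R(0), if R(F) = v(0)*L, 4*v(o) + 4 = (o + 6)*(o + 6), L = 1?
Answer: 26/5 ≈ 5.2000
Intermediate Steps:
v(o) = -1 + (6 + o)²/4 (v(o) = -1 + ((o + 6)*(o + 6))/4 = -1 + ((6 + o)*(6 + o))/4 = -1 + (6 + o)²/4)
R(F) = 8 (R(F) = (-1 + (6 + 0)²/4)*1 = (-1 + (¼)*6²)*1 = (-1 + (¼)*36)*1 = (-1 + 9)*1 = 8*1 = 8)
14/(-5 + 0) + R(0) = 14/(-5 + 0) + 8 = 14/(-5) + 8 = -⅕*14 + 8 = -14/5 + 8 = 26/5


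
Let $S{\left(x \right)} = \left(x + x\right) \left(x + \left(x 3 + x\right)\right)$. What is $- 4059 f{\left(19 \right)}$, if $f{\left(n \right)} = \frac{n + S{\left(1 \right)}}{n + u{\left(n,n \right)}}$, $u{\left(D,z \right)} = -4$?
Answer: $- \frac{39237}{5} \approx -7847.4$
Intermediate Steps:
$S{\left(x \right)} = 10 x^{2}$ ($S{\left(x \right)} = 2 x \left(x + \left(3 x + x\right)\right) = 2 x \left(x + 4 x\right) = 2 x 5 x = 10 x^{2}$)
$f{\left(n \right)} = \frac{10 + n}{-4 + n}$ ($f{\left(n \right)} = \frac{n + 10 \cdot 1^{2}}{n - 4} = \frac{n + 10 \cdot 1}{-4 + n} = \frac{n + 10}{-4 + n} = \frac{10 + n}{-4 + n}$)
$- 4059 f{\left(19 \right)} = - 4059 \frac{10 + 19}{-4 + 19} = - 4059 \cdot \frac{1}{15} \cdot 29 = \left(-4059\right) \frac{29}{15} = - \frac{39237}{5}$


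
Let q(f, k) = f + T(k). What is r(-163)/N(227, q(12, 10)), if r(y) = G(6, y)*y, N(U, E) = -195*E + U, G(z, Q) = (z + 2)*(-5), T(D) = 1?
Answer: -1630/577 ≈ -2.8250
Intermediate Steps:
G(z, Q) = -10 - 5*z (G(z, Q) = (2 + z)*(-5) = -10 - 5*z)
q(f, k) = 1 + f (q(f, k) = f + 1 = 1 + f)
N(U, E) = U - 195*E
r(y) = -40*y (r(y) = (-10 - 5*6)*y = (-10 - 30)*y = -40*y)
r(-163)/N(227, q(12, 10)) = (-40*(-163))/(227 - 195*(1 + 12)) = 6520/(227 - 195*13) = 6520/(227 - 2535) = 6520/(-2308) = 6520*(-1/2308) = -1630/577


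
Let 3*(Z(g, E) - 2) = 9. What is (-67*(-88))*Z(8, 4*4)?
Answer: 29480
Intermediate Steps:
Z(g, E) = 5 (Z(g, E) = 2 + (1/3)*9 = 2 + 3 = 5)
(-67*(-88))*Z(8, 4*4) = -67*(-88)*5 = 5896*5 = 29480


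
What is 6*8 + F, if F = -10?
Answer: 38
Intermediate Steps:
6*8 + F = 6*8 - 10 = 48 - 10 = 38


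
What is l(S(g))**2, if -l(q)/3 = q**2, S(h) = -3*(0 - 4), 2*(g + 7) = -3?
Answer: 186624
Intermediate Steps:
g = -17/2 (g = -7 + (1/2)*(-3) = -7 - 3/2 = -17/2 ≈ -8.5000)
S(h) = 12 (S(h) = -3*(-4) = 12)
l(q) = -3*q**2
l(S(g))**2 = (-3*12**2)**2 = (-3*144)**2 = (-432)**2 = 186624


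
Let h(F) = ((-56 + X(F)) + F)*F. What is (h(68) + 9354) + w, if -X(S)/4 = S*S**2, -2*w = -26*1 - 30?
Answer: -85515306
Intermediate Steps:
w = 28 (w = -(-26*1 - 30)/2 = -(-26 - 30)/2 = -1/2*(-56) = 28)
X(S) = -4*S**3 (X(S) = -4*S*S**2 = -4*S**3)
h(F) = F*(-56 + F - 4*F**3) (h(F) = ((-56 - 4*F**3) + F)*F = (-56 + F - 4*F**3)*F = F*(-56 + F - 4*F**3))
(h(68) + 9354) + w = (68*(-56 + 68 - 4*68**3) + 9354) + 28 = (68*(-56 + 68 - 4*314432) + 9354) + 28 = (68*(-56 + 68 - 1257728) + 9354) + 28 = (68*(-1257716) + 9354) + 28 = (-85524688 + 9354) + 28 = -85515334 + 28 = -85515306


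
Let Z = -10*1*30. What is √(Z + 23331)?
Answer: 3*√2559 ≈ 151.76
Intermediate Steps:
Z = -300 (Z = -10*30 = -300)
√(Z + 23331) = √(-300 + 23331) = √23031 = 3*√2559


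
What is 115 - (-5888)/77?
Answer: 14743/77 ≈ 191.47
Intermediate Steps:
115 - (-5888)/77 = 115 - 92*(-64/77) = 115 + 5888/77 = 14743/77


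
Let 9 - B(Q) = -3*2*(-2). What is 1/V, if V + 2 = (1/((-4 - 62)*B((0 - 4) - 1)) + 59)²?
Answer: 39204/136414081 ≈ 0.00028739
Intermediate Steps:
B(Q) = -3 (B(Q) = 9 - (-3*2)*(-2) = 9 - (-6)*(-2) = 9 - 1*12 = 9 - 12 = -3)
V = 136414081/39204 (V = -2 + (1/(-4 - 62*(-3)) + 59)² = -2 + (-⅓/(-66) + 59)² = -2 + (-1/66*(-⅓) + 59)² = -2 + (1/198 + 59)² = -2 + (11683/198)² = -2 + 136492489/39204 = 136414081/39204 ≈ 3479.6)
1/V = 1/(136414081/39204) = 39204/136414081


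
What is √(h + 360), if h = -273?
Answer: √87 ≈ 9.3274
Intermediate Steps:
√(h + 360) = √(-273 + 360) = √87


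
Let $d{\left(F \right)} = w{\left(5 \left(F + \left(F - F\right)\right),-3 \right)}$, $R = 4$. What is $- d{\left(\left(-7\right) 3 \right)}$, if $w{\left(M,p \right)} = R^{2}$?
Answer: $-16$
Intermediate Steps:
$w{\left(M,p \right)} = 16$ ($w{\left(M,p \right)} = 4^{2} = 16$)
$d{\left(F \right)} = 16$
$- d{\left(\left(-7\right) 3 \right)} = \left(-1\right) 16 = -16$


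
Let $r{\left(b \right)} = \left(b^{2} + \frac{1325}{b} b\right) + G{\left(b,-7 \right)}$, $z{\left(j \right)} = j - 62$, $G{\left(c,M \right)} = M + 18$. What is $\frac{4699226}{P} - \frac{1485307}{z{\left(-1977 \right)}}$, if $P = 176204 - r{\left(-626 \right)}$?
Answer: $\frac{156370889821}{221239656} \approx 706.79$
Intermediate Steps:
$G{\left(c,M \right)} = 18 + M$
$z{\left(j \right)} = -62 + j$
$r{\left(b \right)} = 1336 + b^{2}$ ($r{\left(b \right)} = \left(b^{2} + \frac{1325}{b} b\right) + \left(18 - 7\right) = \left(b^{2} + 1325\right) + 11 = \left(1325 + b^{2}\right) + 11 = 1336 + b^{2}$)
$P = -217008$ ($P = 176204 - \left(1336 + \left(-626\right)^{2}\right) = 176204 - \left(1336 + 391876\right) = 176204 - 393212 = -217008$)
$\frac{4699226}{P} - \frac{1485307}{z{\left(-1977 \right)}} = \frac{4699226}{-217008} - \frac{1485307}{-62 - 1977} = 4699226 \left(- \frac{1}{217008}\right) - \frac{1485307}{-2039} = - \frac{2349613}{108504} - - \frac{1485307}{2039} = - \frac{2349613}{108504} + \frac{1485307}{2039} = \frac{156370889821}{221239656}$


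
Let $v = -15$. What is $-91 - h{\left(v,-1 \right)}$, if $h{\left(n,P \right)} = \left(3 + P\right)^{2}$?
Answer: $-95$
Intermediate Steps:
$-91 - h{\left(v,-1 \right)} = -91 - \left(3 - 1\right)^{2} = -91 - 2^{2} = -91 - 4 = -95$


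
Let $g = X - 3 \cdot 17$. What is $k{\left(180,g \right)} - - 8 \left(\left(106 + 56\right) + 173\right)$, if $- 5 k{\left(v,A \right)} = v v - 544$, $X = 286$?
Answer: $- \frac{18456}{5} \approx -3691.2$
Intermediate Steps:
$g = 235$ ($g = 286 - 3 \cdot 17 = 286 - 51 = 235$)
$k{\left(v,A \right)} = \frac{544}{5} - \frac{v^{2}}{5}$ ($k{\left(v,A \right)} = - \frac{v v - 544}{5} = - \frac{v^{2} - 544}{5} = - \frac{-544 + v^{2}}{5} = \frac{544}{5} - \frac{v^{2}}{5}$)
$k{\left(180,g \right)} - - 8 \left(\left(106 + 56\right) + 173\right) = \left(\frac{544}{5} - \frac{180^{2}}{5}\right) - - 8 \left(\left(106 + 56\right) + 173\right) = \left(\frac{544}{5} - 6480\right) - - 8 \left(162 + 173\right) = \left(\frac{544}{5} - 6480\right) - \left(-8\right) 335 = - \frac{31856}{5} - -2680 = - \frac{31856}{5} + 2680 = - \frac{18456}{5}$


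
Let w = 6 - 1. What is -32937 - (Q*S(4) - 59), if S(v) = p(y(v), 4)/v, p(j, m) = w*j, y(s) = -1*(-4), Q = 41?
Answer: -33083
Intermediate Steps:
w = 5
y(s) = 4
p(j, m) = 5*j
S(v) = 20/v (S(v) = (5*4)/v = 20/v)
-32937 - (Q*S(4) - 59) = -32937 - (41*(20/4) - 59) = -32937 - (41*(20*(¼)) - 59) = -32937 - (41*5 - 59) = -32937 - (205 - 59) = -32937 - 1*146 = -32937 - 146 = -33083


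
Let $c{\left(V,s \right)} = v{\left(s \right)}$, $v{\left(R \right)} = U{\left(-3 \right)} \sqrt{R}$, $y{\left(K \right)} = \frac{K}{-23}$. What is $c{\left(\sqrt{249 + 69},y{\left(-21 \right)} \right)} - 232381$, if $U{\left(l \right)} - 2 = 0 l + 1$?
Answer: $-232381 + \frac{3 \sqrt{483}}{23} \approx -2.3238 \cdot 10^{5}$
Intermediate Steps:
$U{\left(l \right)} = 3$ ($U{\left(l \right)} = 2 + \left(0 l + 1\right) = 2 + \left(0 + 1\right) = 2 + 1 = 3$)
$y{\left(K \right)} = - \frac{K}{23}$ ($y{\left(K \right)} = K \left(- \frac{1}{23}\right) = - \frac{K}{23}$)
$v{\left(R \right)} = 3 \sqrt{R}$
$c{\left(V,s \right)} = 3 \sqrt{s}$
$c{\left(\sqrt{249 + 69},y{\left(-21 \right)} \right)} - 232381 = 3 \sqrt{\left(- \frac{1}{23}\right) \left(-21\right)} - 232381 = 3 \sqrt{\frac{21}{23}} - 232381 = 3 \frac{\sqrt{483}}{23} - 232381 = \frac{3 \sqrt{483}}{23} - 232381 = -232381 + \frac{3 \sqrt{483}}{23}$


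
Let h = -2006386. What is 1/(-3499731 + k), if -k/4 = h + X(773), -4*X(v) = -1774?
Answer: 1/4524039 ≈ 2.2104e-7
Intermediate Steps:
X(v) = 887/2 (X(v) = -¼*(-1774) = 887/2)
k = 8023770 (k = -4*(-2006386 + 887/2) = -4*(-4011885/2) = 8023770)
1/(-3499731 + k) = 1/(-3499731 + 8023770) = 1/4524039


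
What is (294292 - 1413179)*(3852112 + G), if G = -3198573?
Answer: -731236291093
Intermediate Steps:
(294292 - 1413179)*(3852112 + G) = (294292 - 1413179)*(3852112 - 3198573) = -1118887*653539 = -731236291093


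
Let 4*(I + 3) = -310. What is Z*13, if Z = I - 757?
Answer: -21775/2 ≈ -10888.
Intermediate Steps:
I = -161/2 (I = -3 + (1/4)*(-310) = -3 - 155/2 = -161/2 ≈ -80.500)
Z = -1675/2 (Z = -161/2 - 757 = -1675/2 ≈ -837.50)
Z*13 = -1675/2*13 = -21775/2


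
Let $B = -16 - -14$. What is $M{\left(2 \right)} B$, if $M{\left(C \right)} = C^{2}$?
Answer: $-8$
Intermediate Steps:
$B = -2$ ($B = -16 + 14 = -2$)
$M{\left(2 \right)} B = 2^{2} \left(-2\right) = 4 \left(-2\right) = -8$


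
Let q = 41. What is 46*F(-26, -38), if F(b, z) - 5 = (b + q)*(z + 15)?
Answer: -15640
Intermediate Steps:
F(b, z) = 5 + (15 + z)*(41 + b) (F(b, z) = 5 + (b + 41)*(z + 15) = 5 + (41 + b)*(15 + z) = 5 + (15 + z)*(41 + b))
46*F(-26, -38) = 46*(620 + 15*(-26) + 41*(-38) - 26*(-38)) = 46*(620 - 390 - 1558 + 988) = 46*(-340) = -15640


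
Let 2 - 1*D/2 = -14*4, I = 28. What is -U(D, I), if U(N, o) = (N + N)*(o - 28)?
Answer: 0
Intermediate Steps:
D = 116 (D = 4 - (-28)*4 = 4 - 2*(-56) = 4 + 112 = 116)
U(N, o) = 2*N*(-28 + o) (U(N, o) = (2*N)*(-28 + o) = 2*N*(-28 + o))
-U(D, I) = -2*116*(-28 + 28) = -2*116*0 = -1*0 = 0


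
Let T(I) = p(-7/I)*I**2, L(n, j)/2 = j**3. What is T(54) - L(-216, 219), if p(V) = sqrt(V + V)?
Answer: -21006918 + 324*I*sqrt(21) ≈ -2.1007e+7 + 1484.8*I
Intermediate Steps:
L(n, j) = 2*j**3
p(V) = sqrt(2)*sqrt(V) (p(V) = sqrt(2*V) = sqrt(2)*sqrt(V))
T(I) = sqrt(14)*I**2*sqrt(-1/I) (T(I) = (sqrt(2)*sqrt(-7/I))*I**2 = (sqrt(2)*(sqrt(7)*sqrt(-1/I)))*I**2 = (sqrt(14)*sqrt(-1/I))*I**2 = sqrt(14)*I**2*sqrt(-1/I))
T(54) - L(-216, 219) = sqrt(14)*54**2*sqrt(-1/54) - 2*219**3 = sqrt(14)*2916*sqrt(-1*1/54) - 2*10503459 = sqrt(14)*2916*sqrt(-1/54) - 1*21006918 = sqrt(14)*2916*(I*sqrt(6)/18) - 21006918 = 324*I*sqrt(21) - 21006918 = -21006918 + 324*I*sqrt(21)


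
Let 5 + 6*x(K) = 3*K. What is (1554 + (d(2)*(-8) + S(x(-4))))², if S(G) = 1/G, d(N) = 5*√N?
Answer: 698518544/289 - 2112960*√2/17 ≈ 2.2412e+6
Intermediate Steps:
x(K) = -⅚ + K/2 (x(K) = -⅚ + (3*K)/6 = -⅚ + K/2)
(1554 + (d(2)*(-8) + S(x(-4))))² = (1554 + ((5*√2)*(-8) + 1/(-⅚ + (½)*(-4))))² = (1554 + (-40*√2 + 1/(-⅚ - 2)))² = (1554 + (-40*√2 + 1/(-17/6)))² = (1554 + (-40*√2 - 6/17))² = (1554 + (-6/17 - 40*√2))² = (26412/17 - 40*√2)²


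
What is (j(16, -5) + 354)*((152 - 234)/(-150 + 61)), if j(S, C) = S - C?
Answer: 30750/89 ≈ 345.51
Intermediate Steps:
(j(16, -5) + 354)*((152 - 234)/(-150 + 61)) = ((16 - 1*(-5)) + 354)*((152 - 234)/(-150 + 61)) = ((16 + 5) + 354)*(-82/(-89)) = (21 + 354)*(-82*(-1/89)) = 375*(82/89) = 30750/89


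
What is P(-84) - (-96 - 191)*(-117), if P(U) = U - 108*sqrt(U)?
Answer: -33663 - 216*I*sqrt(21) ≈ -33663.0 - 989.84*I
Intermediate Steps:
P(U) = U - 108*sqrt(U)
P(-84) - (-96 - 191)*(-117) = (-84 - 216*I*sqrt(21)) - (-96 - 191)*(-117) = (-84 - 216*I*sqrt(21)) - (-287)*(-117) = (-84 - 216*I*sqrt(21)) - 1*33579 = (-84 - 216*I*sqrt(21)) - 33579 = -33663 - 216*I*sqrt(21)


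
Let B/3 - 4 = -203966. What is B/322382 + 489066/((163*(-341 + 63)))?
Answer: -46348269354/3652104487 ≈ -12.691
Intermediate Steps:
B = -611886 (B = 12 + 3*(-203966) = 12 - 611898 = -611886)
B/322382 + 489066/((163*(-341 + 63))) = -611886/322382 + 489066/((163*(-341 + 63))) = -611886*1/322382 + 489066/((163*(-278))) = -305943/161191 + 489066/(-45314) = -305943/161191 + 489066*(-1/45314) = -305943/161191 - 244533/22657 = -46348269354/3652104487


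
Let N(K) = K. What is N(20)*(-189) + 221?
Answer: -3559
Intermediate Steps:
N(20)*(-189) + 221 = 20*(-189) + 221 = -3780 + 221 = -3559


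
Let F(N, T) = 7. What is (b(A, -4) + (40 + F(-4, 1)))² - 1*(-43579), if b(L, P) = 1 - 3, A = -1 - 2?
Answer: 45604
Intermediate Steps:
A = -3
b(L, P) = -2
(b(A, -4) + (40 + F(-4, 1)))² - 1*(-43579) = (-2 + (40 + 7))² - 1*(-43579) = (-2 + 47)² + 43579 = 45² + 43579 = 2025 + 43579 = 45604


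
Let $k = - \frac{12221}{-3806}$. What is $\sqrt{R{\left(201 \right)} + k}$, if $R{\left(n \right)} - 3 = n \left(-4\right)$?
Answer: $\frac{i \sqrt{95508110}}{346} \approx 28.245 i$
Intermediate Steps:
$k = \frac{1111}{346}$ ($k = \left(-12221\right) \left(- \frac{1}{3806}\right) = \frac{1111}{346} \approx 3.211$)
$R{\left(n \right)} = 3 - 4 n$ ($R{\left(n \right)} = 3 + n \left(-4\right) = 3 - 4 n$)
$\sqrt{R{\left(201 \right)} + k} = \sqrt{\left(3 - 804\right) + \frac{1111}{346}} = \sqrt{-801 + \frac{1111}{346}} = \sqrt{- \frac{276035}{346}} = \frac{i \sqrt{95508110}}{346}$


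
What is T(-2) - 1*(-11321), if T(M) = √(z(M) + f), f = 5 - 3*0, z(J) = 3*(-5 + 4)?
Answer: 11321 + √2 ≈ 11322.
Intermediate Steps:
z(J) = -3 (z(J) = 3*(-1) = -3)
f = 5 (f = 5 + 0 = 5)
T(M) = √2 (T(M) = √(-3 + 5) = √2)
T(-2) - 1*(-11321) = √2 - 1*(-11321) = √2 + 11321 = 11321 + √2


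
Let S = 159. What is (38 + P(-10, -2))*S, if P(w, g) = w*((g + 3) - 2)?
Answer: 7632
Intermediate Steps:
P(w, g) = w*(1 + g) (P(w, g) = w*((3 + g) - 2) = w*(1 + g))
(38 + P(-10, -2))*S = (38 - 10*(1 - 2))*159 = (38 - 10*(-1))*159 = (38 + 10)*159 = 48*159 = 7632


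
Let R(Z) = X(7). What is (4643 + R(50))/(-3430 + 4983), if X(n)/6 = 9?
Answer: 4697/1553 ≈ 3.0245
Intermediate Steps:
X(n) = 54 (X(n) = 6*9 = 54)
R(Z) = 54
(4643 + R(50))/(-3430 + 4983) = (4643 + 54)/(-3430 + 4983) = 4697/1553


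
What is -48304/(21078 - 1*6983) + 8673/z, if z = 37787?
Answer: -1703017313/532607765 ≈ -3.1975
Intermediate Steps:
-48304/(21078 - 1*6983) + 8673/z = -48304/(21078 - 1*6983) + 8673/37787 = -48304/(21078 - 6983) + 8673*(1/37787) = -48304/14095 + 8673/37787 = -1703017313/532607765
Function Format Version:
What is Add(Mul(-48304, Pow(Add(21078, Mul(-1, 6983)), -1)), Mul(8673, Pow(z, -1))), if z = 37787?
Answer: Rational(-1703017313, 532607765) ≈ -3.1975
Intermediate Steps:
Add(Mul(-48304, Pow(Add(21078, Mul(-1, 6983)), -1)), Mul(8673, Pow(z, -1))) = Add(Mul(-48304, Pow(Add(21078, Mul(-1, 6983)), -1)), Mul(8673, Pow(37787, -1))) = Add(Mul(-48304, Pow(Add(21078, -6983), -1)), Mul(8673, Rational(1, 37787))) = Add(Mul(-48304, Pow(14095, -1)), Rational(8673, 37787)) = Add(Mul(-48304, Rational(1, 14095)), Rational(8673, 37787)) = Add(Rational(-48304, 14095), Rational(8673, 37787)) = Rational(-1703017313, 532607765)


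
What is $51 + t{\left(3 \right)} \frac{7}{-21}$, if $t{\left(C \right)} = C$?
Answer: $50$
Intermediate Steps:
$51 + t{\left(3 \right)} \frac{7}{-21} = 51 + 3 \frac{7}{-21} = 51 + 3 \cdot 7 \left(- \frac{1}{21}\right) = 51 + 3 \left(- \frac{1}{3}\right) = 51 - 1 = 50$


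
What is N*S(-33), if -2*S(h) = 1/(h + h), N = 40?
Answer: 10/33 ≈ 0.30303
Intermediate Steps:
S(h) = -1/(4*h) (S(h) = -1/(2*(h + h)) = -1/(2*h)/2 = -1/(4*h))
N*S(-33) = 40*(-1/4/(-33)) = 40*(-1/4*(-1/33)) = 40*(1/132) = 10/33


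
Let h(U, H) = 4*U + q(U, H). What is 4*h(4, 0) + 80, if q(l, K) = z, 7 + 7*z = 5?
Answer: 1000/7 ≈ 142.86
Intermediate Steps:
z = -2/7 (z = -1 + (⅐)*5 = -1 + 5/7 = -2/7 ≈ -0.28571)
q(l, K) = -2/7
h(U, H) = -2/7 + 4*U (h(U, H) = 4*U - 2/7 = -2/7 + 4*U)
4*h(4, 0) + 80 = 4*(-2/7 + 4*4) + 80 = 4*(-2/7 + 16) + 80 = 4*(110/7) + 80 = 440/7 + 80 = 1000/7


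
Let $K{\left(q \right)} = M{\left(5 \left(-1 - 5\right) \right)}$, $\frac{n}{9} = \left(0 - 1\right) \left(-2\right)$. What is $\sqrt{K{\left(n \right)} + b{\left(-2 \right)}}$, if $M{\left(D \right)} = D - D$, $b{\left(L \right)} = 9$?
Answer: $3$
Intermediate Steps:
$n = 18$ ($n = 9 \left(0 - 1\right) \left(-2\right) = 9 \left(\left(-1\right) \left(-2\right)\right) = 9 \cdot 2 = 18$)
$M{\left(D \right)} = 0$
$K{\left(q \right)} = 0$
$\sqrt{K{\left(n \right)} + b{\left(-2 \right)}} = \sqrt{0 + 9} = \sqrt{9} = 3$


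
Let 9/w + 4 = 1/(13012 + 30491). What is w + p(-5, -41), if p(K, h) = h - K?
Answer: -6655923/174011 ≈ -38.250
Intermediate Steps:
w = -391527/174011 (w = 9/(-4 + 1/(13012 + 30491)) = 9/(-4 + 1/43503) = 9/(-174011/43503) = 9*(-43503/174011) = -391527/174011 ≈ -2.2500)
w + p(-5, -41) = -391527/174011 + (-41 - 1*(-5)) = -391527/174011 + (-41 + 5) = -391527/174011 - 36 = -6655923/174011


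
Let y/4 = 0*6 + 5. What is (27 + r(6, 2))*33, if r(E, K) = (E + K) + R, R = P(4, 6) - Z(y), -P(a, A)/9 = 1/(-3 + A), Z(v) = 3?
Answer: 957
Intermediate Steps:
y = 20 (y = 4*(0*6 + 5) = 4*(0 + 5) = 4*5 = 20)
P(a, A) = -9/(-3 + A)
R = -6 (R = -9/(-3 + 6) - 1*3 = -9/3 - 3 = -9*⅓ - 3 = -3 - 3 = -6)
r(E, K) = -6 + E + K (r(E, K) = (E + K) - 6 = -6 + E + K)
(27 + r(6, 2))*33 = (27 + (-6 + 6 + 2))*33 = (27 + 2)*33 = 29*33 = 957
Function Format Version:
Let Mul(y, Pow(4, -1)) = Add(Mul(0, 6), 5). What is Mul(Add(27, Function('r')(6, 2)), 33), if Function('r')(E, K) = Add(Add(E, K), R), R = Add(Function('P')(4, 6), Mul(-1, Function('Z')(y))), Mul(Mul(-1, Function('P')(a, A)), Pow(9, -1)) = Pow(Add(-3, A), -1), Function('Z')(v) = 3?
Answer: 957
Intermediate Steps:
y = 20 (y = Mul(4, Add(Mul(0, 6), 5)) = Mul(4, Add(0, 5)) = Mul(4, 5) = 20)
Function('P')(a, A) = Mul(-9, Pow(Add(-3, A), -1))
R = -6 (R = Add(Mul(-9, Pow(Add(-3, 6), -1)), Mul(-1, 3)) = Add(Mul(-9, Pow(3, -1)), -3) = Add(Mul(-9, Rational(1, 3)), -3) = Add(-3, -3) = -6)
Function('r')(E, K) = Add(-6, E, K) (Function('r')(E, K) = Add(Add(E, K), -6) = Add(-6, E, K))
Mul(Add(27, Function('r')(6, 2)), 33) = Mul(Add(27, Add(-6, 6, 2)), 33) = Mul(Add(27, 2), 33) = Mul(29, 33) = 957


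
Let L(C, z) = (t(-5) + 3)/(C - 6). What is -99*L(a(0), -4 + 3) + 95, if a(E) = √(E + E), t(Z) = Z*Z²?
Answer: -1918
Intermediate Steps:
t(Z) = Z³
a(E) = √2*√E (a(E) = √(2*E) = √2*√E)
L(C, z) = -122/(-6 + C) (L(C, z) = ((-5)³ + 3)/(C - 6) = (-125 + 3)/(-6 + C) = -122/(-6 + C))
-99*L(a(0), -4 + 3) + 95 = -(-12078)/(-6 + √2*√0) + 95 = -(-12078)/(-6 + √2*0) + 95 = -(-12078)/(-6 + 0) + 95 = -(-12078)/(-6) + 95 = -(-12078)*(-1)/6 + 95 = -99*61/3 + 95 = -2013 + 95 = -1918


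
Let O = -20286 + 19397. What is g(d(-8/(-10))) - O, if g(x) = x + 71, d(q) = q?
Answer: 4804/5 ≈ 960.80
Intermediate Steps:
g(x) = 71 + x
O = -889
g(d(-8/(-10))) - O = (71 - 8/(-10)) - 1*(-889) = (71 - 8*(-1/10)) + 889 = (71 + 4/5) + 889 = 359/5 + 889 = 4804/5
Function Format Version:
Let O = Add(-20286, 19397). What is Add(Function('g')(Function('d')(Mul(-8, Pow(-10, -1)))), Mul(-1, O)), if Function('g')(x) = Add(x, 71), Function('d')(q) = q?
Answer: Rational(4804, 5) ≈ 960.80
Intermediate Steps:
Function('g')(x) = Add(71, x)
O = -889
Add(Function('g')(Function('d')(Mul(-8, Pow(-10, -1)))), Mul(-1, O)) = Add(Add(71, Mul(-8, Pow(-10, -1))), Mul(-1, -889)) = Add(Add(71, Mul(-8, Rational(-1, 10))), 889) = Add(Add(71, Rational(4, 5)), 889) = Add(Rational(359, 5), 889) = Rational(4804, 5)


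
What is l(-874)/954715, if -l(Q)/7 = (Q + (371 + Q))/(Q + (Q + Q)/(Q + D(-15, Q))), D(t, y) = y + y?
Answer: -28917/2501353300 ≈ -1.1561e-5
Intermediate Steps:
D(t, y) = 2*y
l(Q) = -7*(371 + 2*Q)/(⅔ + Q) (l(Q) = -7*(Q + (371 + Q))/(Q + (Q + Q)/(Q + 2*Q)) = -7*(371 + 2*Q)/(Q + (2*Q)/((3*Q))) = -7*(371 + 2*Q)/(Q + (2*Q)*(1/(3*Q))) = -7*(371 + 2*Q)/(Q + ⅔) = -7*(371 + 2*Q)/(⅔ + Q))
l(-874)/954715 = (21*(-371 - 2*(-874))/(2 + 3*(-874)))/954715 = (21*(-371 + 1748)/(2 - 2622))*(1/954715) = (21*1377/(-2620))*(1/954715) = (21*(-1/2620)*1377)*(1/954715) = -28917/2620*1/954715 = -28917/2501353300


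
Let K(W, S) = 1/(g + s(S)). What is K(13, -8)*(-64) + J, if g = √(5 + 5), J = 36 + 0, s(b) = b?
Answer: 1228/27 + 32*√10/27 ≈ 49.229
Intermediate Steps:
J = 36
g = √10 ≈ 3.1623
K(W, S) = 1/(S + √10) (K(W, S) = 1/(√10 + S) = 1/(S + √10))
K(13, -8)*(-64) + J = -64/(-8 + √10) + 36 = 36 - 64/(-8 + √10)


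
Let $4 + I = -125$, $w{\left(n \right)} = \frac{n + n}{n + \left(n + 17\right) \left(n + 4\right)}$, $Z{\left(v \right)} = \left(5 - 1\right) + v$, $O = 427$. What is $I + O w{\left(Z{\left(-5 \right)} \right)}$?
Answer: $- \frac{6917}{47} \approx -147.17$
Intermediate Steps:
$Z{\left(v \right)} = 4 + v$
$w{\left(n \right)} = \frac{2 n}{n + \left(4 + n\right) \left(17 + n\right)}$ ($w{\left(n \right)} = \frac{2 n}{n + \left(17 + n\right) \left(4 + n\right)} = \frac{2 n}{n + \left(4 + n\right) \left(17 + n\right)}$)
$I = -129$ ($I = -4 - 125 = -129$)
$I + O w{\left(Z{\left(-5 \right)} \right)} = -129 + 427 \frac{2 \left(4 - 5\right)}{68 + \left(4 - 5\right)^{2} + 22 \left(4 - 5\right)} = -129 + 427 \cdot 2 \left(-1\right) \frac{1}{68 + \left(-1\right)^{2} + 22 \left(-1\right)} = -129 + 427 \cdot 2 \left(-1\right) \frac{1}{68 + 1 - 22} = -129 + 427 \cdot 2 \left(-1\right) \frac{1}{47} = -129 + 427 \left(- \frac{2}{47}\right) = -129 - \frac{854}{47} = - \frac{6917}{47}$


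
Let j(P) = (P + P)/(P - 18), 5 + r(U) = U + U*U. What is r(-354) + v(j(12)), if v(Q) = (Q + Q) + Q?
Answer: 124945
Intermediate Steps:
r(U) = -5 + U + U² (r(U) = -5 + (U + U*U) = -5 + (U + U²) = -5 + U + U²)
j(P) = 2*P/(-18 + P) (j(P) = (2*P)/(-18 + P) = 2*P/(-18 + P))
v(Q) = 3*Q (v(Q) = 2*Q + Q = 3*Q)
r(-354) + v(j(12)) = (-5 - 354 + (-354)²) + 3*(2*12/(-18 + 12)) = (-5 - 354 + 125316) + 3*(2*12/(-6)) = 124957 + 3*(2*12*(-⅙)) = 124957 + 3*(-4) = 124957 - 12 = 124945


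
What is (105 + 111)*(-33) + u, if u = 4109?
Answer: -3019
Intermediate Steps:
(105 + 111)*(-33) + u = (105 + 111)*(-33) + 4109 = 216*(-33) + 4109 = -7128 + 4109 = -3019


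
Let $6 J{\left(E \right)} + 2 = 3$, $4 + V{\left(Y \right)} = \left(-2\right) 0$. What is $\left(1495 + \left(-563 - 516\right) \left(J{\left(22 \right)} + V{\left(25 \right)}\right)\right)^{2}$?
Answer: $\frac{1141561369}{36} \approx 3.171 \cdot 10^{7}$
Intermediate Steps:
$V{\left(Y \right)} = -4$ ($V{\left(Y \right)} = -4 - 0 = -4 + 0 = -4$)
$J{\left(E \right)} = \frac{1}{6}$ ($J{\left(E \right)} = - \frac{1}{3} + \frac{1}{6} \cdot 3 = - \frac{1}{3} + \frac{1}{2} = \frac{1}{6}$)
$\left(1495 + \left(-563 - 516\right) \left(J{\left(22 \right)} + V{\left(25 \right)}\right)\right)^{2} = \left(1495 + \left(-563 - 516\right) \left(\frac{1}{6} - 4\right)\right)^{2} = \left(1495 - - \frac{24817}{6}\right)^{2} = \left(1495 + \frac{24817}{6}\right)^{2} = \left(\frac{33787}{6}\right)^{2} = \frac{1141561369}{36}$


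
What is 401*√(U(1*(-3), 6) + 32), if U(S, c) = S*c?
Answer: 401*√14 ≈ 1500.4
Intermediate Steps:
401*√(U(1*(-3), 6) + 32) = 401*√((1*(-3))*6 + 32) = 401*√(-3*6 + 32) = 401*√(-18 + 32) = 401*√14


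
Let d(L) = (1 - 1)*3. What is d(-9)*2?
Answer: 0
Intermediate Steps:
d(L) = 0 (d(L) = 0*3 = 0)
d(-9)*2 = 0*2 = 0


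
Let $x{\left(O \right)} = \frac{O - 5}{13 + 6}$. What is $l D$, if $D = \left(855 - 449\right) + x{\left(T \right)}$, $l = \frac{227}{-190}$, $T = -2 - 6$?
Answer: $- \frac{1748127}{3610} \approx -484.25$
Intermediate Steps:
$T = -8$ ($T = -2 - 6 = -8$)
$x{\left(O \right)} = - \frac{5}{19} + \frac{O}{19}$ ($x{\left(O \right)} = \frac{-5 + O}{19} = \left(-5 + O\right) \frac{1}{19} = - \frac{5}{19} + \frac{O}{19}$)
$l = - \frac{227}{190}$ ($l = 227 \left(- \frac{1}{190}\right) = - \frac{227}{190} \approx -1.1947$)
$D = \frac{7701}{19}$ ($D = \left(855 - 449\right) + \left(- \frac{5}{19} + \frac{1}{19} \left(-8\right)\right) = \left(855 - 449\right) - \frac{13}{19} = 406 - \frac{13}{19} = \frac{7701}{19} \approx 405.32$)
$l D = \left(- \frac{227}{190}\right) \frac{7701}{19} = - \frac{1748127}{3610}$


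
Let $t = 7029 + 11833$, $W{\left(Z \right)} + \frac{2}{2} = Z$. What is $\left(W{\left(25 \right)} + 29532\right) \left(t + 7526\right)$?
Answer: $779923728$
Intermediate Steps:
$W{\left(Z \right)} = -1 + Z$
$t = 18862$
$\left(W{\left(25 \right)} + 29532\right) \left(t + 7526\right) = \left(\left(-1 + 25\right) + 29532\right) \left(18862 + 7526\right) = \left(24 + 29532\right) 26388 = 29556 \cdot 26388 = 779923728$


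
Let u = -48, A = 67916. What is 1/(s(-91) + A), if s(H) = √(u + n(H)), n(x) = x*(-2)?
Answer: 33958/2306291461 - √134/4612582922 ≈ 1.4722e-5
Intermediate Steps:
n(x) = -2*x
s(H) = √(-48 - 2*H)
1/(s(-91) + A) = 1/(√(-48 - 2*(-91)) + 67916) = 1/(√(-48 + 182) + 67916) = 1/(√134 + 67916) = 1/(67916 + √134)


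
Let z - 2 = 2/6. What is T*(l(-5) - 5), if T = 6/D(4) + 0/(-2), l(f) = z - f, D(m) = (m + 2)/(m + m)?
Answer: 56/3 ≈ 18.667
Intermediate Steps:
D(m) = (2 + m)/(2*m) (D(m) = (2 + m)/((2*m)) = (2 + m)*(1/(2*m)) = (2 + m)/(2*m))
z = 7/3 (z = 2 + 2/6 = 2 + 2*(1/6) = 2 + 1/3 = 7/3 ≈ 2.3333)
l(f) = 7/3 - f
T = 8 (T = 6/(((1/2)*(2 + 4)/4)) + 0/(-2) = 6/(((1/2)*(1/4)*6)) + 0*(-1/2) = 6/(3/4) + 0 = 6*(4/3) + 0 = 8 + 0 = 8)
T*(l(-5) - 5) = 8*((7/3 - 1*(-5)) - 5) = 8*((7/3 + 5) - 5) = 8*(22/3 - 5) = 8*(7/3) = 56/3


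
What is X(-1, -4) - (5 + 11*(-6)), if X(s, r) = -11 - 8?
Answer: 42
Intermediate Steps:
X(s, r) = -19
X(-1, -4) - (5 + 11*(-6)) = -19 - (5 + 11*(-6)) = -19 - (5 - 66) = -19 - 1*(-61) = -19 + 61 = 42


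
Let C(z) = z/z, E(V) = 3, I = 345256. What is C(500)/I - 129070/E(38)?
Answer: -44562191917/1035768 ≈ -43023.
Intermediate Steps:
C(z) = 1
C(500)/I - 129070/E(38) = 1/345256 - 129070/3 = -44562191917/1035768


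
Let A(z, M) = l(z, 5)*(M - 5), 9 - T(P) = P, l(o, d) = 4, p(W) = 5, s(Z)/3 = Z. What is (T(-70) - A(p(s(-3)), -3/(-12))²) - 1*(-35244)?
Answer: 34962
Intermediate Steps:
s(Z) = 3*Z
T(P) = 9 - P
A(z, M) = -20 + 4*M (A(z, M) = 4*(M - 5) = 4*(-5 + M) = -20 + 4*M)
(T(-70) - A(p(s(-3)), -3/(-12))²) - 1*(-35244) = ((9 - 1*(-70)) - (-20 + 4*(-3/(-12)))²) - 1*(-35244) = ((9 + 70) - (-20 + 4*(-3*(-1/12)))²) + 35244 = (79 - (-20 + 4*(¼))²) + 35244 = (79 - (-20 + 1)²) + 35244 = (79 - 1*(-19)²) + 35244 = (79 - 1*361) + 35244 = (79 - 361) + 35244 = -282 + 35244 = 34962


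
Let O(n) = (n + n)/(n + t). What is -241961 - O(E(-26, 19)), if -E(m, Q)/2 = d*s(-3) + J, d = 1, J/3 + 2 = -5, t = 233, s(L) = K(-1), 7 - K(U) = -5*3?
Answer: -55892987/231 ≈ -2.4196e+5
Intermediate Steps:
K(U) = 22 (K(U) = 7 - (-5)*3 = 7 - 1*(-15) = 7 + 15 = 22)
s(L) = 22
J = -21 (J = -6 + 3*(-5) = -6 - 15 = -21)
E(m, Q) = -2 (E(m, Q) = -2*(1*22 - 21) = -2*(22 - 21) = -2*1 = -2)
O(n) = 2*n/(233 + n) (O(n) = (n + n)/(n + 233) = (2*n)/(233 + n) = 2*n/(233 + n))
-241961 - O(E(-26, 19)) = -241961 - 2*(-2)/(233 - 2) = -241961 - 2*(-2)/231 = -241961 - 1*(-4/231) = -241961 + 4/231 = -55892987/231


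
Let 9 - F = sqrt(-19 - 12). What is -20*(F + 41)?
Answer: -1000 + 20*I*sqrt(31) ≈ -1000.0 + 111.36*I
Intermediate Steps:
F = 9 - I*sqrt(31) (F = 9 - sqrt(-19 - 12) = 9 - sqrt(-31) = 9 - I*sqrt(31) ≈ 9.0 - 5.5678*I)
-20*(F + 41) = -20*((9 - I*sqrt(31)) + 41) = -20*(50 - I*sqrt(31)) = -1000 + 20*I*sqrt(31)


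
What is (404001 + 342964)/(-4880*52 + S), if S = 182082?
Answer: -746965/71678 ≈ -10.421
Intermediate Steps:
(404001 + 342964)/(-4880*52 + S) = (404001 + 342964)/(-4880*52 + 182082) = 746965/(-253760 + 182082) = 746965/(-71678) = 746965*(-1/71678) = -746965/71678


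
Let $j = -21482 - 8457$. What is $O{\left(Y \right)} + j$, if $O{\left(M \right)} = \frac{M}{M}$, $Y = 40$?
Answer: $-29938$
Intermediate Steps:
$O{\left(M \right)} = 1$
$j = -29939$
$O{\left(Y \right)} + j = 1 - 29939 = -29938$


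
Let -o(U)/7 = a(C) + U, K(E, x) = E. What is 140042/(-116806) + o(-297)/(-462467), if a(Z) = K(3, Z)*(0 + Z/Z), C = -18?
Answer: -32502595181/27009460201 ≈ -1.2034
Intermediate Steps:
a(Z) = 3 (a(Z) = 3*(0 + Z/Z) = 3*(0 + 1) = 3*1 = 3)
o(U) = -21 - 7*U (o(U) = -7*(3 + U) = -21 - 7*U)
140042/(-116806) + o(-297)/(-462467) = 140042/(-116806) + (-21 - 7*(-297))/(-462467) = 140042*(-1/116806) + (-21 + 2079)*(-1/462467) = -70021/58403 + 2058*(-1/462467) = -70021/58403 - 2058/462467 = -32502595181/27009460201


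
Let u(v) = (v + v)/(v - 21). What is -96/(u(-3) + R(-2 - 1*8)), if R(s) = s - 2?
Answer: 384/47 ≈ 8.1702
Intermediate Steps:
R(s) = -2 + s
u(v) = 2*v/(-21 + v) (u(v) = (2*v)/(-21 + v) = 2*v/(-21 + v))
-96/(u(-3) + R(-2 - 1*8)) = -96/(2*(-3)/(-21 - 3) + (-2 + (-2 - 1*8))) = -96/(2*(-3)/(-24) + (-2 + (-2 - 8))) = -96/(2*(-3)*(-1/24) + (-2 - 10)) = -96/(1/4 - 12) = -96/(-47/4) = -96*(-4/47) = 384/47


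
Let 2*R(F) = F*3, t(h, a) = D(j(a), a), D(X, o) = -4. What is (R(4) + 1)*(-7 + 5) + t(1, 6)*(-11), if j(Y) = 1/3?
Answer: 30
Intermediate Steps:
j(Y) = 1/3
t(h, a) = -4
R(F) = 3*F/2 (R(F) = (F*3)/2 = (3*F)/2 = 3*F/2)
(R(4) + 1)*(-7 + 5) + t(1, 6)*(-11) = ((3/2)*4 + 1)*(-7 + 5) - 4*(-11) = (6 + 1)*(-2) + 44 = 7*(-2) + 44 = -14 + 44 = 30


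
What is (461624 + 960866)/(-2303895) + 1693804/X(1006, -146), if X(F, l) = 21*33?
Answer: 3377801542/1382337 ≈ 2443.5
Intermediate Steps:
X(F, l) = 693
(461624 + 960866)/(-2303895) + 1693804/X(1006, -146) = (461624 + 960866)/(-2303895) + 1693804/693 = 1422490*(-1/2303895) + 1693804*(1/693) = -284498/460779 + 241972/99 = 3377801542/1382337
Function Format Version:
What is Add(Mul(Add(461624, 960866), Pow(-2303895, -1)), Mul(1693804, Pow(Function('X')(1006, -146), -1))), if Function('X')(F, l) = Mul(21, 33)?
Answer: Rational(3377801542, 1382337) ≈ 2443.5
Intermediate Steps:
Function('X')(F, l) = 693
Add(Mul(Add(461624, 960866), Pow(-2303895, -1)), Mul(1693804, Pow(Function('X')(1006, -146), -1))) = Add(Mul(Add(461624, 960866), Pow(-2303895, -1)), Mul(1693804, Pow(693, -1))) = Add(Mul(1422490, Rational(-1, 2303895)), Mul(1693804, Rational(1, 693))) = Add(Rational(-284498, 460779), Rational(241972, 99)) = Rational(3377801542, 1382337)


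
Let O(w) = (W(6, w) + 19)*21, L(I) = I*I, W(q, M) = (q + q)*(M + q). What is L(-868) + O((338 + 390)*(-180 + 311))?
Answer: 24788071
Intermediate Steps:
W(q, M) = 2*q*(M + q) (W(q, M) = (2*q)*(M + q) = 2*q*(M + q))
L(I) = I**2
O(w) = 1911 + 252*w (O(w) = (2*6*(w + 6) + 19)*21 = (2*6*(6 + w) + 19)*21 = ((72 + 12*w) + 19)*21 = (91 + 12*w)*21 = 1911 + 252*w)
L(-868) + O((338 + 390)*(-180 + 311)) = (-868)**2 + (1911 + 252*((338 + 390)*(-180 + 311))) = 753424 + (1911 + 252*(728*131)) = 753424 + (1911 + 252*95368) = 753424 + (1911 + 24032736) = 753424 + 24034647 = 24788071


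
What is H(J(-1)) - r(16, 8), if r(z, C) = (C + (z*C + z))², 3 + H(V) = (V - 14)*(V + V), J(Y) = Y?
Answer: -23077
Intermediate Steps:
H(V) = -3 + 2*V*(-14 + V) (H(V) = -3 + (V - 14)*(V + V) = -3 + (-14 + V)*(2*V) = -3 + 2*V*(-14 + V))
r(z, C) = (C + z + C*z)² (r(z, C) = (C + (C*z + z))² = (C + (z + C*z))² = (C + z + C*z)²)
H(J(-1)) - r(16, 8) = (-3 - 28*(-1) + 2*(-1)²) - (8 + 16 + 8*16)² = (-3 + 28 + 2*1) - (8 + 16 + 128)² = (-3 + 28 + 2) - 1*152² = 27 - 1*23104 = 27 - 23104 = -23077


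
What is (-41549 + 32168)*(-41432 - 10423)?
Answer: 486451755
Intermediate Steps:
(-41549 + 32168)*(-41432 - 10423) = -9381*(-51855) = 486451755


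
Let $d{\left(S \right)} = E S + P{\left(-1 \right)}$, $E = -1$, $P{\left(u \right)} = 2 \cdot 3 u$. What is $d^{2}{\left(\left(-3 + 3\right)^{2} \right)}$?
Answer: $36$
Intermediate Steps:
$P{\left(u \right)} = 6 u$
$d{\left(S \right)} = -6 - S$ ($d{\left(S \right)} = - S + 6 \left(-1\right) = - S - 6 = -6 - S$)
$d^{2}{\left(\left(-3 + 3\right)^{2} \right)} = \left(-6 - \left(-3 + 3\right)^{2}\right)^{2} = \left(-6 - 0^{2}\right)^{2} = \left(-6 - 0\right)^{2} = \left(-6 + 0\right)^{2} = \left(-6\right)^{2} = 36$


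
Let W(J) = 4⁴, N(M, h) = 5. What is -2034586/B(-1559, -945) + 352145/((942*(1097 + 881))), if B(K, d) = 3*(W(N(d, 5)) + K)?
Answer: 1264123932847/2427848628 ≈ 520.68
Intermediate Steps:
W(J) = 256
B(K, d) = 768 + 3*K (B(K, d) = 3*(256 + K) = 768 + 3*K)
-2034586/B(-1559, -945) + 352145/((942*(1097 + 881))) = -2034586/(768 + 3*(-1559)) + 352145/((942*(1097 + 881))) = -2034586/(768 - 4677) + 352145/((942*1978)) = -2034586/(-3909) + 352145/1863276 = -2034586*(-1/3909) + 352145*(1/1863276) = 2034586/3909 + 352145/1863276 = 1264123932847/2427848628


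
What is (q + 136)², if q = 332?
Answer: 219024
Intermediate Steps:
(q + 136)² = (332 + 136)² = 468² = 219024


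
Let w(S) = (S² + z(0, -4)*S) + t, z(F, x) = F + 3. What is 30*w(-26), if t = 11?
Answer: 18270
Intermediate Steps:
z(F, x) = 3 + F
w(S) = 11 + S² + 3*S (w(S) = (S² + (3 + 0)*S) + 11 = (S² + 3*S) + 11 = 11 + S² + 3*S)
30*w(-26) = 30*(11 + (-26)² + 3*(-26)) = 30*(11 + 676 - 78) = 30*609 = 18270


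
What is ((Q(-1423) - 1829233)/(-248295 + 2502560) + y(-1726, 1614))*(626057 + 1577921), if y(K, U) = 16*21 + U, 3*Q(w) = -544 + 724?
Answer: 9684251951981306/2254265 ≈ 4.2960e+9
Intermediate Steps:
Q(w) = 60 (Q(w) = (-544 + 724)/3 = (⅓)*180 = 60)
y(K, U) = 336 + U
((Q(-1423) - 1829233)/(-248295 + 2502560) + y(-1726, 1614))*(626057 + 1577921) = ((60 - 1829233)/(-248295 + 2502560) + (336 + 1614))*(626057 + 1577921) = (-1829173/2254265 + 1950)*2203978 = (4393987577/2254265)*2203978 = 9684251951981306/2254265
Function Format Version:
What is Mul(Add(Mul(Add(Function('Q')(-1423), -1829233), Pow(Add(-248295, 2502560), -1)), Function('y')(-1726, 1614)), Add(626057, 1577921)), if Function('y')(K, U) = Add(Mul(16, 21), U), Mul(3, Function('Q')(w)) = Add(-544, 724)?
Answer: Rational(9684251951981306, 2254265) ≈ 4.2960e+9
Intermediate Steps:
Function('Q')(w) = 60 (Function('Q')(w) = Mul(Rational(1, 3), Add(-544, 724)) = Mul(Rational(1, 3), 180) = 60)
Function('y')(K, U) = Add(336, U)
Mul(Add(Mul(Add(Function('Q')(-1423), -1829233), Pow(Add(-248295, 2502560), -1)), Function('y')(-1726, 1614)), Add(626057, 1577921)) = Mul(Add(Mul(Add(60, -1829233), Pow(Add(-248295, 2502560), -1)), Add(336, 1614)), Add(626057, 1577921)) = Mul(Add(Mul(-1829173, Pow(2254265, -1)), 1950), 2203978) = Mul(Add(Mul(-1829173, Rational(1, 2254265)), 1950), 2203978) = Mul(Add(Rational(-1829173, 2254265), 1950), 2203978) = Mul(Rational(4393987577, 2254265), 2203978) = Rational(9684251951981306, 2254265)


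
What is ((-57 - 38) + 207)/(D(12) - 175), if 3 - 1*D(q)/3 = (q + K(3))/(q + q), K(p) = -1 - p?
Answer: -112/167 ≈ -0.67066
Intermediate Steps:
D(q) = 9 - 3*(-4 + q)/(2*q) (D(q) = 9 - 3*(q + (-1 - 1*3))/(q + q) = 9 - 3*(q + (-1 - 3))/(2*q) = 9 - 3*(q - 4)*1/(2*q) = 9 - 3*(-4 + q)*1/(2*q) = 9 - 3*(-4 + q)/(2*q))
((-57 - 38) + 207)/(D(12) - 175) = ((-57 - 38) + 207)/((15/2 + 6/12) - 175) = (-95 + 207)/((15/2 + 6*(1/12)) - 175) = 112/((15/2 + 1/2) - 175) = 112/(8 - 175) = 112/(-167) = 112*(-1/167) = -112/167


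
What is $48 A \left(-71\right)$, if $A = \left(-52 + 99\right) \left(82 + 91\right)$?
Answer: $-27710448$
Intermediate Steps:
$A = 8131$ ($A = 47 \cdot 173 = 8131$)
$48 A \left(-71\right) = 48 \cdot 8131 \left(-71\right) = 390288 \left(-71\right) = -27710448$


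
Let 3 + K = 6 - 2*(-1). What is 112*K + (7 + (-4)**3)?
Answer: 503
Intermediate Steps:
K = 5 (K = -3 + (6 - 2*(-1)) = -3 + (6 + 2) = -3 + 8 = 5)
112*K + (7 + (-4)**3) = 112*5 + (7 + (-4)**3) = 560 + (7 - 64) = 560 - 57 = 503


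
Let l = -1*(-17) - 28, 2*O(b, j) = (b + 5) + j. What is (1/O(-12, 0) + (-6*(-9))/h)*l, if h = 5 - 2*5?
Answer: 4268/35 ≈ 121.94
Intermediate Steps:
O(b, j) = 5/2 + b/2 + j/2 (O(b, j) = ((b + 5) + j)/2 = ((5 + b) + j)/2 = (5 + b + j)/2 = 5/2 + b/2 + j/2)
h = -5 (h = 5 - 10 = -5)
l = -11 (l = 17 - 28 = -11)
(1/O(-12, 0) + (-6*(-9))/h)*l = (1/(5/2 + (1/2)*(-12) + (1/2)*0) - 6*(-9)/(-5))*(-11) = (1/(5/2 - 6 + 0) + 54*(-1/5))*(-11) = (1/(-7/2) - 54/5)*(-11) = (-2/7 - 54/5)*(-11) = -388/35*(-11) = 4268/35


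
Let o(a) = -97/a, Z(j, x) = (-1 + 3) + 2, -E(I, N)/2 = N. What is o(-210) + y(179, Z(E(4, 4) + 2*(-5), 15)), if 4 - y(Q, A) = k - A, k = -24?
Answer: 6817/210 ≈ 32.462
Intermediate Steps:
E(I, N) = -2*N
Z(j, x) = 4 (Z(j, x) = 2 + 2 = 4)
y(Q, A) = 28 + A (y(Q, A) = 4 - (-24 - A) = 4 + (24 + A) = 28 + A)
o(-210) + y(179, Z(E(4, 4) + 2*(-5), 15)) = -97/(-210) + (28 + 4) = -97*(-1/210) + 32 = 97/210 + 32 = 6817/210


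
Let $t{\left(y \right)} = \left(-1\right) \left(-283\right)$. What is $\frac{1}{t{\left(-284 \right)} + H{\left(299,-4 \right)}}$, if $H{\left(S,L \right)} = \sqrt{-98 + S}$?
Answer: $\frac{283}{79888} - \frac{\sqrt{201}}{79888} \approx 0.003365$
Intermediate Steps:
$t{\left(y \right)} = 283$
$\frac{1}{t{\left(-284 \right)} + H{\left(299,-4 \right)}} = \frac{1}{283 + \sqrt{-98 + 299}} = \frac{1}{283 + \sqrt{201}}$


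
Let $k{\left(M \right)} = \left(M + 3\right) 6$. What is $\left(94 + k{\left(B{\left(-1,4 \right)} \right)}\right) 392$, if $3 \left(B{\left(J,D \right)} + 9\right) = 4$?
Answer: $25872$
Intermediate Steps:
$B{\left(J,D \right)} = - \frac{23}{3}$ ($B{\left(J,D \right)} = -9 + \frac{1}{3} \cdot 4 = -9 + \frac{4}{3} = - \frac{23}{3}$)
$k{\left(M \right)} = 18 + 6 M$ ($k{\left(M \right)} = \left(3 + M\right) 6 = 18 + 6 M$)
$\left(94 + k{\left(B{\left(-1,4 \right)} \right)}\right) 392 = \left(94 + \left(18 + 6 \left(- \frac{23}{3}\right)\right)\right) 392 = \left(94 + \left(18 - 46\right)\right) 392 = \left(94 - 28\right) 392 = 66 \cdot 392 = 25872$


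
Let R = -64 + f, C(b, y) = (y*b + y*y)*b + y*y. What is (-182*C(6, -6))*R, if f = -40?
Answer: 681408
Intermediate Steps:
C(b, y) = y² + b*(y² + b*y) (C(b, y) = (b*y + y²)*b + y² = (y² + b*y)*b + y² = b*(y² + b*y) + y² = y² + b*(y² + b*y))
R = -104 (R = -64 - 40 = -104)
(-182*C(6, -6))*R = -(-1092)*(-6 + 6² + 6*(-6))*(-104) = -(-1092)*(-6 + 36 - 36)*(-104) = -(-1092)*(-6)*(-104) = -182*36*(-104) = -6552*(-104) = 681408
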